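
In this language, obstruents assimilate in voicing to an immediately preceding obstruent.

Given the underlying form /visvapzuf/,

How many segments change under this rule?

/v/ after /s/ (voiceless) → [f]
/z/ after /p/ (voiceless) → [s]
2 segments change.

2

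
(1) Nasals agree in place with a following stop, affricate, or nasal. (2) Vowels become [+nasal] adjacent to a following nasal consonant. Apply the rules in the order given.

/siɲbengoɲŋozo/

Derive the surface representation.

[sĩmbẽŋgõŋŋozo]

Rule 1: /ɲ/ before /b/ (labial) → [m]
Rule 1: /n/ before /g/ (velar) → [ŋ]
Rule 1: /ɲ/ before /ŋ/ (velar) → [ŋ]
After rule 1: simbeŋgoŋŋozo
Rule 2: /i/ before nasal /m/ → [ĩ]
Rule 2: /e/ before nasal /ŋ/ → [ẽ]
Rule 2: /o/ before nasal /ŋ/ → [õ]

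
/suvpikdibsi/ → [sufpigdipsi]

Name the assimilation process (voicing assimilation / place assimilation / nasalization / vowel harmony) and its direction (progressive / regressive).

voicing assimilation, regressive

/v/→[f] /k/→[g] /b/→[p].
Each target copies a feature from the following segment, so the direction is regressive.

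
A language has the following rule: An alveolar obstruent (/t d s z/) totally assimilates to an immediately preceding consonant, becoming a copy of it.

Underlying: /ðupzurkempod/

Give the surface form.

/z/ after /p/ → [p] (total assimilation)

[ðuppurkempod]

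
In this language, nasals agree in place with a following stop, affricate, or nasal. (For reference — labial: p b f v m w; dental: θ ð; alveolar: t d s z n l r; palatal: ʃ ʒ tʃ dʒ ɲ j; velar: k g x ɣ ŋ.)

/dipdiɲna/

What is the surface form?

[dipdinna]

/ɲ/ before /n/ (alveolar) → [n]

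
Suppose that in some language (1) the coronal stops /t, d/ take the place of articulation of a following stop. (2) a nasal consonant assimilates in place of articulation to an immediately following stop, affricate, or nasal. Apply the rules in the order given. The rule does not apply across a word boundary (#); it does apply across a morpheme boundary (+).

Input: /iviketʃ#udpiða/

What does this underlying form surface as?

[iviketʃ#ubpiða]

Rule 1: /d/ before /p/ (labial) → [b]
After rule 1: iviketʃ#ubpiða
Rule 2: no segment meets the rule's conditions; no change.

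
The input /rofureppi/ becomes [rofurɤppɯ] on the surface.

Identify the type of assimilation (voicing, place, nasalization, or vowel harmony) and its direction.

/e/→[ɤ] /i/→[ɯ].
Vowels agree with the first vowel, so the harmony is progressive.

vowel harmony, progressive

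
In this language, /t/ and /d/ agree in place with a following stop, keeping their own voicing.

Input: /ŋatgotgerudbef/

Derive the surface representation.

/t/ before /g/ (velar) → [k]
/t/ before /g/ (velar) → [k]
/d/ before /b/ (labial) → [b]

[ŋakgokgerubbef]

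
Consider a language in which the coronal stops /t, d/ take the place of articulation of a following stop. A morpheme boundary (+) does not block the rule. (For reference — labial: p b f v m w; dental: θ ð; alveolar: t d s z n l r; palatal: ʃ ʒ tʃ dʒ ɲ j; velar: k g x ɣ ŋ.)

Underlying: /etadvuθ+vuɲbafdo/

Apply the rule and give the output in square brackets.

no segment meets the rule's conditions; no change.

[etadvuθ+vuɲbafdo]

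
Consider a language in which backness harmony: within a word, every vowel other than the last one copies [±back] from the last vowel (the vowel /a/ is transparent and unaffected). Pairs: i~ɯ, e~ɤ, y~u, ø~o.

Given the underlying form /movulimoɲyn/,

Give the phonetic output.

/o/ harmonizes with /y/ ([-back]) → [ø]
/u/ harmonizes with /y/ ([-back]) → [y]
/o/ harmonizes with /y/ ([-back]) → [ø]

[møvylimøɲyn]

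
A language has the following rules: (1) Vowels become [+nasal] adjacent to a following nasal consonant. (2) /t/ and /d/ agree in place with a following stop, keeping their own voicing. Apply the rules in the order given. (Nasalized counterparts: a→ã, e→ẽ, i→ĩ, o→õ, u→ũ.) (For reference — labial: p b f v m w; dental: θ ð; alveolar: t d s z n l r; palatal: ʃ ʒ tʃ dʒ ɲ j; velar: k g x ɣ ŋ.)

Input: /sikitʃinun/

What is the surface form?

Rule 1: /i/ before nasal /n/ → [ĩ]
Rule 1: /u/ before nasal /n/ → [ũ]
After rule 1: sikitʃĩnũn
Rule 2: no segment meets the rule's conditions; no change.

[sikitʃĩnũn]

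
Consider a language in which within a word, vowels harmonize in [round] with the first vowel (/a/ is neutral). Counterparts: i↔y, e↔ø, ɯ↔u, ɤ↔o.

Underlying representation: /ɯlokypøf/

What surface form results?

[ɯlɤkipef]

/o/ harmonizes with /ɯ/ ([-round]) → [ɤ]
/y/ harmonizes with /ɯ/ ([-round]) → [i]
/ø/ harmonizes with /ɯ/ ([-round]) → [e]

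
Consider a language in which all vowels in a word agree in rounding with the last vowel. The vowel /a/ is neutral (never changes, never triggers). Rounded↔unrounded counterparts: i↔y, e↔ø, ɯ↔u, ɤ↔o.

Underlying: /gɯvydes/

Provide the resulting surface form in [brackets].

[gɯvides]

/y/ harmonizes with /e/ ([-round]) → [i]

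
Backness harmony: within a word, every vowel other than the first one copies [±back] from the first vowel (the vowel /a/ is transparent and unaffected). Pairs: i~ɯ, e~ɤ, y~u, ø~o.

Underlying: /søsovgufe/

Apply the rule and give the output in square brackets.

[søsøvgyfe]

/o/ harmonizes with /ø/ ([-back]) → [ø]
/u/ harmonizes with /ø/ ([-back]) → [y]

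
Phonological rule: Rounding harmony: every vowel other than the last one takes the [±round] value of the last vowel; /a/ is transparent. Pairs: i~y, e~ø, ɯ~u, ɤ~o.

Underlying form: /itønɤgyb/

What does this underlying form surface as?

/i/ harmonizes with /y/ ([+round]) → [y]
/ɤ/ harmonizes with /y/ ([+round]) → [o]

[ytønogyb]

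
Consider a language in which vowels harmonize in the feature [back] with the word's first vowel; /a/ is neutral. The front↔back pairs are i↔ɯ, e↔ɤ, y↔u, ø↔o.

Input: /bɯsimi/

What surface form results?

[bɯsɯmɯ]

/i/ harmonizes with /ɯ/ ([+back]) → [ɯ]
/i/ harmonizes with /ɯ/ ([+back]) → [ɯ]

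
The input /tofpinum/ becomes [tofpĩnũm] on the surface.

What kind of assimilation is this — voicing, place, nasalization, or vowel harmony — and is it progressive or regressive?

/i/→[ĩ] /u/→[ũ].
Each target copies a feature from the following segment, so the direction is regressive.

nasalization, regressive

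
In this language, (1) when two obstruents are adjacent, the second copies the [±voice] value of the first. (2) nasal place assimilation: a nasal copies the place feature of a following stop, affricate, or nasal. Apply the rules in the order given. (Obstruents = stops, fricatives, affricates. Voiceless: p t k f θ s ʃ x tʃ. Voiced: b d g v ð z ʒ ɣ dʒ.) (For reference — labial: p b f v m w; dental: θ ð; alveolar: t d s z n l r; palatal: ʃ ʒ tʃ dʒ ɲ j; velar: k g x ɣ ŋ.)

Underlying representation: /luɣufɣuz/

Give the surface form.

Rule 1: /ɣ/ after /f/ (voiceless) → [x]
After rule 1: luɣufxuz
Rule 2: no segment meets the rule's conditions; no change.

[luɣufxuz]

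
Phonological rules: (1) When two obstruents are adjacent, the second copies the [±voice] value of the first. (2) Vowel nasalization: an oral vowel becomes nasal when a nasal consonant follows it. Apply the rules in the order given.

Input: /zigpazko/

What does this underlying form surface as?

[zigbazgo]

Rule 1: /p/ after /g/ (voiced) → [b]
Rule 1: /k/ after /z/ (voiced) → [g]
After rule 1: zigbazgo
Rule 2: no segment meets the rule's conditions; no change.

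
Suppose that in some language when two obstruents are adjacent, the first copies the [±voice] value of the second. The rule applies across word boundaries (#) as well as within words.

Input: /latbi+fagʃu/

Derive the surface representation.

/t/ before /b/ (voiced) → [d]
/g/ before /ʃ/ (voiceless) → [k]

[ladbi+fakʃu]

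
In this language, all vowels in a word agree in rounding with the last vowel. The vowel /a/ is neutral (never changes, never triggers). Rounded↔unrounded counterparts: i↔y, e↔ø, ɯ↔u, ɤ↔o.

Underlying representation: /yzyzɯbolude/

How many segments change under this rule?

4

/y/ harmonizes with /e/ ([-round]) → [i]
/y/ harmonizes with /e/ ([-round]) → [i]
/o/ harmonizes with /e/ ([-round]) → [ɤ]
/u/ harmonizes with /e/ ([-round]) → [ɯ]
4 segments change.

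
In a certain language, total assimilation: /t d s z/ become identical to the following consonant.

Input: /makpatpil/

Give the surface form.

/t/ before /p/ → [p] (total assimilation)

[makpappil]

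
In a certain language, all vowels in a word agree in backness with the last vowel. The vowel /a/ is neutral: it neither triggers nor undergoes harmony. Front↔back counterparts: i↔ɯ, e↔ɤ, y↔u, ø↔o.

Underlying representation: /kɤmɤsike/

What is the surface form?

[kemesike]

/ɤ/ harmonizes with /e/ ([-back]) → [e]
/ɤ/ harmonizes with /e/ ([-back]) → [e]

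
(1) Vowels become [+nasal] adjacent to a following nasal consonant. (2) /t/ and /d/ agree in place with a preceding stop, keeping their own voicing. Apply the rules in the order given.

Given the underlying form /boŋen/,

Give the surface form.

[bõŋẽn]

Rule 1: /o/ before nasal /ŋ/ → [õ]
Rule 1: /e/ before nasal /n/ → [ẽ]
After rule 1: bõŋẽn
Rule 2: no segment meets the rule's conditions; no change.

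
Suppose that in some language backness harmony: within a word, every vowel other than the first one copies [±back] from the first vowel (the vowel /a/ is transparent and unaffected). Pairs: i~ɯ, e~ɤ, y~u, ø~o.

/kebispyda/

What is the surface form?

[kebispyda]

no segment meets the rule's conditions; no change.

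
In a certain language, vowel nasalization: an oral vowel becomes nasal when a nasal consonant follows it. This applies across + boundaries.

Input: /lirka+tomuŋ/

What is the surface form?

[lirka+tõmũŋ]

/o/ before nasal /m/ → [õ]
/u/ before nasal /ŋ/ → [ũ]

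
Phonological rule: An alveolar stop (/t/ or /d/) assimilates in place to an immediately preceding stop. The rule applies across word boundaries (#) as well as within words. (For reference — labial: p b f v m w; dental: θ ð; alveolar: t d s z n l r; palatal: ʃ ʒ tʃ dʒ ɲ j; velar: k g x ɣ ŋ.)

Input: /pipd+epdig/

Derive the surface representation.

[pipb+epbig]

/d/ after /p/ (labial) → [b]
/d/ after /p/ (labial) → [b]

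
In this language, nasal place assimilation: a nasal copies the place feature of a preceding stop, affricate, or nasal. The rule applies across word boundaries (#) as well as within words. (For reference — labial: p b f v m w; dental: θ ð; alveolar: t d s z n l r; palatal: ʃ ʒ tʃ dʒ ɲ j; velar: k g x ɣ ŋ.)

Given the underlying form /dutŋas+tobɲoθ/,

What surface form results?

/ŋ/ after /t/ (alveolar) → [n]
/ɲ/ after /b/ (labial) → [m]

[dutnas+tobmoθ]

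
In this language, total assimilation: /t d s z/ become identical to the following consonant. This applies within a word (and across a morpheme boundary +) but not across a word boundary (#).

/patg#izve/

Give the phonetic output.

[pagg#ivve]

/t/ before /g/ → [g] (total assimilation)
/z/ before /v/ → [v] (total assimilation)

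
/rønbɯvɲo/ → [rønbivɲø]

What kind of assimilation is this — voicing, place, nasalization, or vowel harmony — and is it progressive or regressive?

/ɯ/→[i] /o/→[ø].
Vowels agree with the first vowel, so the harmony is progressive.

vowel harmony, progressive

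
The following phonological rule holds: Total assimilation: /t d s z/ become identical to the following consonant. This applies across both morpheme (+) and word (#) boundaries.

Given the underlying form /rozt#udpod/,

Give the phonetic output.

[rott#uppod]

/z/ before /t/ → [t] (total assimilation)
/d/ before /p/ → [p] (total assimilation)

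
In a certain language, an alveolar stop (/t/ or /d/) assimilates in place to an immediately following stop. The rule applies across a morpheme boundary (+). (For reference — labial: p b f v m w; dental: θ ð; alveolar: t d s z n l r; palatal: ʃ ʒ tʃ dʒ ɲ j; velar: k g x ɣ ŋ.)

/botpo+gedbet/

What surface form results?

[boppo+gebbet]

/t/ before /p/ (labial) → [p]
/d/ before /b/ (labial) → [b]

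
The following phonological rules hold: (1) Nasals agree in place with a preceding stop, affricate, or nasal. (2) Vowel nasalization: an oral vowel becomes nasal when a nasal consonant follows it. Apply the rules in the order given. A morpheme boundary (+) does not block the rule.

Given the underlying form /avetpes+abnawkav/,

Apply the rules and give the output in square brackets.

Rule 1: /n/ after /b/ (labial) → [m]
After rule 1: avetpes+abmawkav
Rule 2: no segment meets the rule's conditions; no change.

[avetpes+abmawkav]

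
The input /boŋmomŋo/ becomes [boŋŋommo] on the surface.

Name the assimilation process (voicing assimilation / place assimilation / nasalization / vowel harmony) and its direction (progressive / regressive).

place assimilation, progressive

/m/→[ŋ] /ŋ/→[m].
Each target copies a feature from the preceding segment, so the direction is progressive.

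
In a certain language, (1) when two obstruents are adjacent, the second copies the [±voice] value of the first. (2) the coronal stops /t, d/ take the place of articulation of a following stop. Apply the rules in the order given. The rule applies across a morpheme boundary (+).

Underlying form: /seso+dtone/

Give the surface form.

[seso+ddone]

Rule 1: /t/ after /d/ (voiced) → [d]
After rule 1: seso+ddone
Rule 2: no segment meets the rule's conditions; no change.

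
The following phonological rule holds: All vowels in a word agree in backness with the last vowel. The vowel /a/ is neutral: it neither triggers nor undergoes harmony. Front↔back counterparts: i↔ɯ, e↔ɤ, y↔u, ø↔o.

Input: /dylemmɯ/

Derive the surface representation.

/y/ harmonizes with /ɯ/ ([+back]) → [u]
/e/ harmonizes with /ɯ/ ([+back]) → [ɤ]

[dulɤmmɯ]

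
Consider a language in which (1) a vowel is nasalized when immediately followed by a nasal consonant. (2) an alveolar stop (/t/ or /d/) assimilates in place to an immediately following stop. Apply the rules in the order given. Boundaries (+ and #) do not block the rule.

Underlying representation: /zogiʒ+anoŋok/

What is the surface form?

Rule 1: /a/ before nasal /n/ → [ã]
Rule 1: /o/ before nasal /ŋ/ → [õ]
After rule 1: zogiʒ+ãnõŋok
Rule 2: no segment meets the rule's conditions; no change.

[zogiʒ+ãnõŋok]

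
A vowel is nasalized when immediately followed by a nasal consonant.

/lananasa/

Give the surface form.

/a/ before nasal /n/ → [ã]
/a/ before nasal /n/ → [ã]

[lãnãnasa]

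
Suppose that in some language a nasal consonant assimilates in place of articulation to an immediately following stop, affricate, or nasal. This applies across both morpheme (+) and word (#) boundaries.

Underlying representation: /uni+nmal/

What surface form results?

[uni+mmal]

/n/ before /m/ (labial) → [m]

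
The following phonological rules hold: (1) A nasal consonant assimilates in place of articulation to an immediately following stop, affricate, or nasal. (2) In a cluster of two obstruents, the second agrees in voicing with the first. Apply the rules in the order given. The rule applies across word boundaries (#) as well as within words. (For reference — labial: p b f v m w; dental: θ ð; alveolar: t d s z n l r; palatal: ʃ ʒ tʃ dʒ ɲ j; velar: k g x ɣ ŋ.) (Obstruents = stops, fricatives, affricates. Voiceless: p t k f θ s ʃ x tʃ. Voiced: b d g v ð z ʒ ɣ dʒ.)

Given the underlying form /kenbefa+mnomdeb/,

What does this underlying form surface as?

Rule 1: /n/ before /b/ (labial) → [m]
Rule 1: /m/ before /n/ (alveolar) → [n]
Rule 1: /m/ before /d/ (alveolar) → [n]
After rule 1: kembefa+nnondeb
Rule 2: no segment meets the rule's conditions; no change.

[kembefa+nnondeb]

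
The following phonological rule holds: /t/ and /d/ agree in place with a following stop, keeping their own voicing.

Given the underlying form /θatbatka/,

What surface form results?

/t/ before /b/ (labial) → [p]
/t/ before /k/ (velar) → [k]

[θapbakka]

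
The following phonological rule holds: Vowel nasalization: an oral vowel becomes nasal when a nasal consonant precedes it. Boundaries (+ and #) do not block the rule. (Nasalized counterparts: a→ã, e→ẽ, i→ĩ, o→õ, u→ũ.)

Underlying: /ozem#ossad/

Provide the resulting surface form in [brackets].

/o/ after nasal /m/ → [õ]

[ozem#õssad]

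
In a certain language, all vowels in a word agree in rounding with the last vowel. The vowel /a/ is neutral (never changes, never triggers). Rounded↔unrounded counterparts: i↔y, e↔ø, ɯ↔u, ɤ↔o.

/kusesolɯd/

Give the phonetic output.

/u/ harmonizes with /ɯ/ ([-round]) → [ɯ]
/o/ harmonizes with /ɯ/ ([-round]) → [ɤ]

[kɯsesɤlɯd]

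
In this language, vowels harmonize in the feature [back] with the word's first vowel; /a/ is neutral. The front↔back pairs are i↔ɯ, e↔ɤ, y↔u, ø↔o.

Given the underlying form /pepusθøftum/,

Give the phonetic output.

/u/ harmonizes with /e/ ([-back]) → [y]
/u/ harmonizes with /e/ ([-back]) → [y]

[pepysθøftym]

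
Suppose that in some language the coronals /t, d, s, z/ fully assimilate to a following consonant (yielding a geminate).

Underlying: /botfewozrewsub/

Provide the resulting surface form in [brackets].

/t/ before /f/ → [f] (total assimilation)
/z/ before /r/ → [r] (total assimilation)

[boffeworrewsub]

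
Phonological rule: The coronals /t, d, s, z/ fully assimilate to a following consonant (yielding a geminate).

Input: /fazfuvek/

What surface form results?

[faffuvek]

/z/ before /f/ → [f] (total assimilation)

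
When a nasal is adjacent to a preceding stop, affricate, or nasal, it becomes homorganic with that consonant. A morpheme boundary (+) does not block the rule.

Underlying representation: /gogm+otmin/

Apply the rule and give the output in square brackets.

/m/ after /g/ (velar) → [ŋ]
/m/ after /t/ (alveolar) → [n]

[gogŋ+otnin]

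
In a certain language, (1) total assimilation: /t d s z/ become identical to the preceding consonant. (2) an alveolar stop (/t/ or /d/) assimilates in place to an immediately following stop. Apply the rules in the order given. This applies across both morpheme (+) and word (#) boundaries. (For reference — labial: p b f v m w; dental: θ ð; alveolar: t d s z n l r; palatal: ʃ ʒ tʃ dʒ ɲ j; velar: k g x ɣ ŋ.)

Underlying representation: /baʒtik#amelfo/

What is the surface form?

[baʒʒik#amelfo]

Rule 1: /t/ after /ʒ/ → [ʒ] (total assimilation)
After rule 1: baʒʒik#amelfo
Rule 2: no segment meets the rule's conditions; no change.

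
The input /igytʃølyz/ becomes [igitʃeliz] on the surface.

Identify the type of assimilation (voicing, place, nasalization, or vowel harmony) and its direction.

/y/→[i] /ø/→[e] /y/→[i].
Vowels agree with the first vowel, so the harmony is progressive.

vowel harmony, progressive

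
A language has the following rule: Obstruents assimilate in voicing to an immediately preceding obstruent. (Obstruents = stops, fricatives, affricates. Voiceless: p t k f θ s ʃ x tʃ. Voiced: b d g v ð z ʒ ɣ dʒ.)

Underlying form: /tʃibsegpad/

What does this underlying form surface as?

/s/ after /b/ (voiced) → [z]
/p/ after /g/ (voiced) → [b]

[tʃibzegbad]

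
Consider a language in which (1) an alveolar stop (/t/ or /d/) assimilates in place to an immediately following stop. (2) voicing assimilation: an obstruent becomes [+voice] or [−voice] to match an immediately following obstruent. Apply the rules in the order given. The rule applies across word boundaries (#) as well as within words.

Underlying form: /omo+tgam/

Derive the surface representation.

[omo+ggam]

Rule 1: /t/ before /g/ (velar) → [k]
After rule 1: omo+kgam
Rule 2: /k/ before /g/ (voiced) → [g]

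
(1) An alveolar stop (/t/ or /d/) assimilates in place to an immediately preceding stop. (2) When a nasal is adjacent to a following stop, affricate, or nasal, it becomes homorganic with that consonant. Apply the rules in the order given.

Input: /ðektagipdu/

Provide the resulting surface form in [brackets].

Rule 1: /t/ after /k/ (velar) → [k]
Rule 1: /d/ after /p/ (labial) → [b]
After rule 1: ðekkagipbu
Rule 2: no segment meets the rule's conditions; no change.

[ðekkagipbu]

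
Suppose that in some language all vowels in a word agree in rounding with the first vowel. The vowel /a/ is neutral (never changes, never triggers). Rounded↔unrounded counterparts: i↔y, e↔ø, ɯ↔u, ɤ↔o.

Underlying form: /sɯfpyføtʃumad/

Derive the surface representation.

/y/ harmonizes with /ɯ/ ([-round]) → [i]
/ø/ harmonizes with /ɯ/ ([-round]) → [e]
/u/ harmonizes with /ɯ/ ([-round]) → [ɯ]

[sɯfpifetʃɯmad]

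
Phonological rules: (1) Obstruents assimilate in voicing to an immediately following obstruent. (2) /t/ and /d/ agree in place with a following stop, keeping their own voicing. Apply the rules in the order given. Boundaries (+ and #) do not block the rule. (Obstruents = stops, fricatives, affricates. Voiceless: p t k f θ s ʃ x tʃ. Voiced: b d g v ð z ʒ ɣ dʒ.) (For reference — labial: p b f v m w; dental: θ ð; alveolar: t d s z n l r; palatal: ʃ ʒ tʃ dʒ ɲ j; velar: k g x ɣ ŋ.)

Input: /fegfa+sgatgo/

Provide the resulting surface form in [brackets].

Rule 1: /g/ before /f/ (voiceless) → [k]
Rule 1: /s/ before /g/ (voiced) → [z]
Rule 1: /t/ before /g/ (voiced) → [d]
After rule 1: fekfa+zgadgo
Rule 2: /d/ before /g/ (velar) → [g]

[fekfa+zgaggo]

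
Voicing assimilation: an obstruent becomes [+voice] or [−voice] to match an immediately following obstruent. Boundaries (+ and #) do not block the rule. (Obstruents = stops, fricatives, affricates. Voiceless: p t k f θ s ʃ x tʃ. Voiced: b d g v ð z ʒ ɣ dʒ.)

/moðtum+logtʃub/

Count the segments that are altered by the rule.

/ð/ before /t/ (voiceless) → [θ]
/g/ before /tʃ/ (voiceless) → [k]
2 segments change.

2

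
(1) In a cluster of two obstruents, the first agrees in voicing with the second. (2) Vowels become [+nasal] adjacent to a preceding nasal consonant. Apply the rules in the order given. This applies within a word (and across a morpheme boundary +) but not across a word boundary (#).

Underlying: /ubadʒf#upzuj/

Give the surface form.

Rule 1: /dʒ/ before /f/ (voiceless) → [tʃ]
Rule 1: /p/ before /z/ (voiced) → [b]
After rule 1: ubatʃf#ubzuj
Rule 2: no segment meets the rule's conditions; no change.

[ubatʃf#ubzuj]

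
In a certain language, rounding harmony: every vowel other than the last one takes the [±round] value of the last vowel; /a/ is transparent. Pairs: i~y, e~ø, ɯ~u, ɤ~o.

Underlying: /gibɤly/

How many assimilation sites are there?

2

/i/ harmonizes with /y/ ([+round]) → [y]
/ɤ/ harmonizes with /y/ ([+round]) → [o]
2 segments change.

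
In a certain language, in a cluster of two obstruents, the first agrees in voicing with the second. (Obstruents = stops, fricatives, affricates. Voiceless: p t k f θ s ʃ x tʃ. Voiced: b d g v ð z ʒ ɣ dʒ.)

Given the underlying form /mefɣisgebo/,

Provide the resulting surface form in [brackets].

[mevɣizgebo]

/f/ before /ɣ/ (voiced) → [v]
/s/ before /g/ (voiced) → [z]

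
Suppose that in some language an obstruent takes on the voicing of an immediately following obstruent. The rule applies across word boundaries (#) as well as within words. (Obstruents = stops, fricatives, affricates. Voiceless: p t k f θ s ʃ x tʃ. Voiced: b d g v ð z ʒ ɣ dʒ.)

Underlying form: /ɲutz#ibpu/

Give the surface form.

[ɲudz#ippu]

/t/ before /z/ (voiced) → [d]
/b/ before /p/ (voiceless) → [p]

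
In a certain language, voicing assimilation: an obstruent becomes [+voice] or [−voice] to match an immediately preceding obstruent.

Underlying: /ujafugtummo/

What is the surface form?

[ujafugdummo]

/t/ after /g/ (voiced) → [d]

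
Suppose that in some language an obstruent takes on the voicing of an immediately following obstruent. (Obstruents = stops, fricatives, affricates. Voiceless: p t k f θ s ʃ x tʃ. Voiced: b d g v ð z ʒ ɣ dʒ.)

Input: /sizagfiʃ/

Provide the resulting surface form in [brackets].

[sizakfiʃ]

/g/ before /f/ (voiceless) → [k]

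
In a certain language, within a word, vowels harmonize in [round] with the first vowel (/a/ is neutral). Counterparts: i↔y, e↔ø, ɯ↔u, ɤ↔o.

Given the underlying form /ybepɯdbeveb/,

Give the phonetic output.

/e/ harmonizes with /y/ ([+round]) → [ø]
/ɯ/ harmonizes with /y/ ([+round]) → [u]
/e/ harmonizes with /y/ ([+round]) → [ø]
/e/ harmonizes with /y/ ([+round]) → [ø]

[ybøpudbøvøb]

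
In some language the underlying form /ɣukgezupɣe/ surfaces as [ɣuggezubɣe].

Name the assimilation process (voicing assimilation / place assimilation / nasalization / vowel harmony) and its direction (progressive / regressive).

/k/→[g] /p/→[b].
Each target copies a feature from the following segment, so the direction is regressive.

voicing assimilation, regressive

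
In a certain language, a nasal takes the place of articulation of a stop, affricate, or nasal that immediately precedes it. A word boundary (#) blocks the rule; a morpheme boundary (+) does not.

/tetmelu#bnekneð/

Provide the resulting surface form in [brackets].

/m/ after /t/ (alveolar) → [n]
/n/ after /b/ (labial) → [m]
/n/ after /k/ (velar) → [ŋ]

[tetnelu#bmekŋeð]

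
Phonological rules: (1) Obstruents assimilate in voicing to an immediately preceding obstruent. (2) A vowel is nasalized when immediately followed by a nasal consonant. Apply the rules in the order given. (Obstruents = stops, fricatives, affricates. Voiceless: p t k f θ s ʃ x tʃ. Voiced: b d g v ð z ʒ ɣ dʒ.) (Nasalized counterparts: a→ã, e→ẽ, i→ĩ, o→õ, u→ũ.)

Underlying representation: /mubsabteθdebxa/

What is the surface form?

[mubzabdeθtebɣa]

Rule 1: /s/ after /b/ (voiced) → [z]
Rule 1: /t/ after /b/ (voiced) → [d]
Rule 1: /d/ after /θ/ (voiceless) → [t]
Rule 1: /x/ after /b/ (voiced) → [ɣ]
After rule 1: mubzabdeθtebɣa
Rule 2: no segment meets the rule's conditions; no change.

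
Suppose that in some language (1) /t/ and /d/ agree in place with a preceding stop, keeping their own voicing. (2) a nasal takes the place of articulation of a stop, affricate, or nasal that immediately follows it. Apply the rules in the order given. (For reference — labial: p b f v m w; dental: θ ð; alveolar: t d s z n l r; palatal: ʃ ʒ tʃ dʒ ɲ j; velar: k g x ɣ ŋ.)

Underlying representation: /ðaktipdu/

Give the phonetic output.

Rule 1: /t/ after /k/ (velar) → [k]
Rule 1: /d/ after /p/ (labial) → [b]
After rule 1: ðakkipbu
Rule 2: no segment meets the rule's conditions; no change.

[ðakkipbu]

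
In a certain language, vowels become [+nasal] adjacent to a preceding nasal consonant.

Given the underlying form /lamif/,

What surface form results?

/i/ after nasal /m/ → [ĩ]

[lamĩf]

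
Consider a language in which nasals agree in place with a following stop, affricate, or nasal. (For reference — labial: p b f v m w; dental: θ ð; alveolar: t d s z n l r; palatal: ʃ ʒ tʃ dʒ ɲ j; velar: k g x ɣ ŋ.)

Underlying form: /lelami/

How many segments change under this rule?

No segment meets the rule's conditions.

0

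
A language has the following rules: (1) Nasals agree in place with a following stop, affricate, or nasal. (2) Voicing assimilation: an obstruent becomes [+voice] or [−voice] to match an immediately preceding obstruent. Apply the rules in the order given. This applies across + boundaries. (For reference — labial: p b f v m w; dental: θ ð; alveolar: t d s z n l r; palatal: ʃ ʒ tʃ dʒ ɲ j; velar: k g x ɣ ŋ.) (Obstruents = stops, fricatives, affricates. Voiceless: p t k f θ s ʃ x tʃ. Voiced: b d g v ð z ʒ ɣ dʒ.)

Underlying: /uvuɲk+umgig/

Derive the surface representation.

Rule 1: /ɲ/ before /k/ (velar) → [ŋ]
Rule 1: /m/ before /g/ (velar) → [ŋ]
After rule 1: uvuŋk+uŋgig
Rule 2: no segment meets the rule's conditions; no change.

[uvuŋk+uŋgig]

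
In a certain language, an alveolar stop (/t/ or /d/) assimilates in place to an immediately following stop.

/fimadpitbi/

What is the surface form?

/d/ before /p/ (labial) → [b]
/t/ before /b/ (labial) → [p]

[fimabpipbi]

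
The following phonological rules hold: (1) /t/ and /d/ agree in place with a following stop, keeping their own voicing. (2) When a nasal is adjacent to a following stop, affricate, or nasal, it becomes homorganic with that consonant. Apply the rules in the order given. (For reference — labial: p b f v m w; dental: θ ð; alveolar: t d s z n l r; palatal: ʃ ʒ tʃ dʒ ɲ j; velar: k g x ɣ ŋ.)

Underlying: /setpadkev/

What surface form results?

[seppagkev]

Rule 1: /t/ before /p/ (labial) → [p]
Rule 1: /d/ before /k/ (velar) → [g]
After rule 1: seppagkev
Rule 2: no segment meets the rule's conditions; no change.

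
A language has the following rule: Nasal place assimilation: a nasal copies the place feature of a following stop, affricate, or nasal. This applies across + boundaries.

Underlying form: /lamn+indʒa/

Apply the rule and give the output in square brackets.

[lann+iɲdʒa]

/m/ before /n/ (alveolar) → [n]
/n/ before /dʒ/ (palatal) → [ɲ]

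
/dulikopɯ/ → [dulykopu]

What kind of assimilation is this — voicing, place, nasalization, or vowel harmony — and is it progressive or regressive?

vowel harmony, progressive

/i/→[y] /ɯ/→[u].
Vowels agree with the first vowel, so the harmony is progressive.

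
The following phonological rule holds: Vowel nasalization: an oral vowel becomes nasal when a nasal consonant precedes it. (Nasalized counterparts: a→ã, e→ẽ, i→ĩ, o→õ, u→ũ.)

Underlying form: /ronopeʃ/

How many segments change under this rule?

1

/o/ after nasal /n/ → [õ]
1 segment changes.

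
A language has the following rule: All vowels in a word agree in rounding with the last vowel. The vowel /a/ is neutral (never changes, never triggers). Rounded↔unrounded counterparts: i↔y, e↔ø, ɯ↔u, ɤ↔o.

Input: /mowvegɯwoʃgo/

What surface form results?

/e/ harmonizes with /o/ ([+round]) → [ø]
/ɯ/ harmonizes with /o/ ([+round]) → [u]

[mowvøguwoʃgo]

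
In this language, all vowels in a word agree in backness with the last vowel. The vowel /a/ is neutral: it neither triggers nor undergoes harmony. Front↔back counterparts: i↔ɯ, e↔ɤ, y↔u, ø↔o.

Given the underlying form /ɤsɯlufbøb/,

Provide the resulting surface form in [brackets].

/ɤ/ harmonizes with /ø/ ([-back]) → [e]
/ɯ/ harmonizes with /ø/ ([-back]) → [i]
/u/ harmonizes with /ø/ ([-back]) → [y]

[esilyfbøb]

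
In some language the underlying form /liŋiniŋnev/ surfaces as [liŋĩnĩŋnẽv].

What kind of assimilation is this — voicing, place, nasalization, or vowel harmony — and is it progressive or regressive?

nasalization, progressive

/i/→[ĩ] /i/→[ĩ] /e/→[ẽ].
Each target copies a feature from the preceding segment, so the direction is progressive.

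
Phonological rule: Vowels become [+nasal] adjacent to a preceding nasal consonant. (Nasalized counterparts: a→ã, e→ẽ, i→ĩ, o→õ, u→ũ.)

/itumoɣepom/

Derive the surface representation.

[itumõɣepom]

/o/ after nasal /m/ → [õ]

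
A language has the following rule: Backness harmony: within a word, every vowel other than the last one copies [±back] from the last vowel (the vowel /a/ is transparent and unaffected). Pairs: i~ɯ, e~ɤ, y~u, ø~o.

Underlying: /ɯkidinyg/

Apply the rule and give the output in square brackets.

/ɯ/ harmonizes with /y/ ([-back]) → [i]

[ikidinyg]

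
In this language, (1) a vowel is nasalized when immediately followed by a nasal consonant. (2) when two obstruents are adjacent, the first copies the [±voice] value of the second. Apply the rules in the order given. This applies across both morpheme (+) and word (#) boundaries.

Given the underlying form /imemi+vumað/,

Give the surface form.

Rule 1: /i/ before nasal /m/ → [ĩ]
Rule 1: /e/ before nasal /m/ → [ẽ]
Rule 1: /u/ before nasal /m/ → [ũ]
After rule 1: ĩmẽmi+vũmað
Rule 2: no segment meets the rule's conditions; no change.

[ĩmẽmi+vũmað]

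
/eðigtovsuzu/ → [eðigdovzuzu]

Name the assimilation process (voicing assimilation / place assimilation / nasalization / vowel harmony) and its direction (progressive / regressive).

voicing assimilation, progressive

/t/→[d] /s/→[z].
Each target copies a feature from the preceding segment, so the direction is progressive.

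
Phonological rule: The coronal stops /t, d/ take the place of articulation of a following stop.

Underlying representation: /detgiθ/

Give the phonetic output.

[dekgiθ]

/t/ before /g/ (velar) → [k]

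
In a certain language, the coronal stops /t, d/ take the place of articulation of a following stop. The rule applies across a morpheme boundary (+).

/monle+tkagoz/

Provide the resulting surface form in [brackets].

/t/ before /k/ (velar) → [k]

[monle+kkagoz]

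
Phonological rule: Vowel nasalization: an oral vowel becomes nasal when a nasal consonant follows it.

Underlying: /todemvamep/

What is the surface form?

[todẽmvãmep]

/e/ before nasal /m/ → [ẽ]
/a/ before nasal /m/ → [ã]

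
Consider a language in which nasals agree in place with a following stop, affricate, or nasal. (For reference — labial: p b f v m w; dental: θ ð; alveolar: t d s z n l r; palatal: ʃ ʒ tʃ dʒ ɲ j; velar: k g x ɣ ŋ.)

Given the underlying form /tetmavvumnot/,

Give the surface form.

/m/ before /n/ (alveolar) → [n]

[tetmavvunnot]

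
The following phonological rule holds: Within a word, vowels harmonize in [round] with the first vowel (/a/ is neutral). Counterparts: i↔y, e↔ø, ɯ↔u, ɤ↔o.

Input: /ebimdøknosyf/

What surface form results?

/ø/ harmonizes with /e/ ([-round]) → [e]
/o/ harmonizes with /e/ ([-round]) → [ɤ]
/y/ harmonizes with /e/ ([-round]) → [i]

[ebimdeknɤsif]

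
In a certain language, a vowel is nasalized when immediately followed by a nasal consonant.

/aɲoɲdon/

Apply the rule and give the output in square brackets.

/a/ before nasal /ɲ/ → [ã]
/o/ before nasal /ɲ/ → [õ]
/o/ before nasal /n/ → [õ]

[ãɲõɲdõn]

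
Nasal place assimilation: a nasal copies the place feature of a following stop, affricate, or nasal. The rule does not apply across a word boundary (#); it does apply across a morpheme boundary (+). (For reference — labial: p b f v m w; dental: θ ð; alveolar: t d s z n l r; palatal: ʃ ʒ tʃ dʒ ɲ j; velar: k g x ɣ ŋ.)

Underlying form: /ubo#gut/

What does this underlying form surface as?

no segment meets the rule's conditions; no change.

[ubo#gut]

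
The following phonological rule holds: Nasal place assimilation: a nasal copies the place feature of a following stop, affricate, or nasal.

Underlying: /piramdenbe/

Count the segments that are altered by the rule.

/m/ before /d/ (alveolar) → [n]
/n/ before /b/ (labial) → [m]
2 segments change.

2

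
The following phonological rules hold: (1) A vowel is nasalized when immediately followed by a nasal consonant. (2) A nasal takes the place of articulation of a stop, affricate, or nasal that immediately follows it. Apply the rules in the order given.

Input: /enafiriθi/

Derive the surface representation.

Rule 1: /e/ before nasal /n/ → [ẽ]
After rule 1: ẽnafiriθi
Rule 2: no segment meets the rule's conditions; no change.

[ẽnafiriθi]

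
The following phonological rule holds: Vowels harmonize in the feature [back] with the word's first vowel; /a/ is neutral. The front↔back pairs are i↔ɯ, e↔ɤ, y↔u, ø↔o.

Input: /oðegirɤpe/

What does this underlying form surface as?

/e/ harmonizes with /o/ ([+back]) → [ɤ]
/i/ harmonizes with /o/ ([+back]) → [ɯ]
/e/ harmonizes with /o/ ([+back]) → [ɤ]

[oðɤgɯrɤpɤ]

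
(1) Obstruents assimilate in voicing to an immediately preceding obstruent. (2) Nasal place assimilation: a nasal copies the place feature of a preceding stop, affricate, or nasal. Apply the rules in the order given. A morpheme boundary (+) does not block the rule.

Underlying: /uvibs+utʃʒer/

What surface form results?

Rule 1: /s/ after /b/ (voiced) → [z]
Rule 1: /ʒ/ after /tʃ/ (voiceless) → [ʃ]
After rule 1: uvibz+utʃʃer
Rule 2: no segment meets the rule's conditions; no change.

[uvibz+utʃʃer]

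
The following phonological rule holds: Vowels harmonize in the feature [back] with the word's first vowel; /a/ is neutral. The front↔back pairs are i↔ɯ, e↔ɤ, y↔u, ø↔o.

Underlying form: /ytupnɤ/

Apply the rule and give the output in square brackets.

[ytypne]

/u/ harmonizes with /y/ ([-back]) → [y]
/ɤ/ harmonizes with /y/ ([-back]) → [e]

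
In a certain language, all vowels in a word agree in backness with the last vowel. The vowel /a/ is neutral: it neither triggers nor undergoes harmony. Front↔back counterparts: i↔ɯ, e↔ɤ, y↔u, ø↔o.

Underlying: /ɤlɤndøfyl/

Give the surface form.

[elendøfyl]

/ɤ/ harmonizes with /y/ ([-back]) → [e]
/ɤ/ harmonizes with /y/ ([-back]) → [e]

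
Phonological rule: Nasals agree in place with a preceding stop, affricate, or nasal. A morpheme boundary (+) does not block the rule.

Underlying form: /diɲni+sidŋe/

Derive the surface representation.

/n/ after /ɲ/ (palatal) → [ɲ]
/ŋ/ after /d/ (alveolar) → [n]

[diɲɲi+sidne]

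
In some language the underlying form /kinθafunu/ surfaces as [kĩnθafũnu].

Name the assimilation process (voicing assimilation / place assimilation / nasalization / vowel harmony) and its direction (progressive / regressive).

nasalization, regressive

/i/→[ĩ] /u/→[ũ].
Each target copies a feature from the following segment, so the direction is regressive.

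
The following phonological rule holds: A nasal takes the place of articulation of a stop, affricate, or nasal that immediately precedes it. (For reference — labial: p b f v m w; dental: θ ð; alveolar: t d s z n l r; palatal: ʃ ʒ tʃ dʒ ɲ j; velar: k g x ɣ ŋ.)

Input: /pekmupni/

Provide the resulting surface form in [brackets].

[pekŋupmi]

/m/ after /k/ (velar) → [ŋ]
/n/ after /p/ (labial) → [m]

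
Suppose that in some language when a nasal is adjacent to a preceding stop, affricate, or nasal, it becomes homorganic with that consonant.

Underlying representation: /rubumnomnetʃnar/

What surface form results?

[rubummommetʃɲar]

/n/ after /m/ (labial) → [m]
/n/ after /m/ (labial) → [m]
/n/ after /tʃ/ (palatal) → [ɲ]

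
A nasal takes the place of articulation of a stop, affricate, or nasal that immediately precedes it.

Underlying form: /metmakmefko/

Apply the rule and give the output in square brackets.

[metnakŋefko]

/m/ after /t/ (alveolar) → [n]
/m/ after /k/ (velar) → [ŋ]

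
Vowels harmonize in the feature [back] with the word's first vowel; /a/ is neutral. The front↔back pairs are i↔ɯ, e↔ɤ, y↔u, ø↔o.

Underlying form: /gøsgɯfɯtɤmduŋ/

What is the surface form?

[gøsgifitemdyŋ]

/ɯ/ harmonizes with /ø/ ([-back]) → [i]
/ɯ/ harmonizes with /ø/ ([-back]) → [i]
/ɤ/ harmonizes with /ø/ ([-back]) → [e]
/u/ harmonizes with /ø/ ([-back]) → [y]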